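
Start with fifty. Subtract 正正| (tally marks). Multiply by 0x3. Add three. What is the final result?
Convert fifty (English words) → 50 (decimal)
Start: 50
Convert 正正| (tally marks) → 5 + 5 + 1 = 11 (decimal)
50 - 11 = 39
Convert 0x3 (hexadecimal) → 3 (decimal)
39 × 3 = 117
Convert three (English words) → 3 (decimal)
117 + 3 = 120
120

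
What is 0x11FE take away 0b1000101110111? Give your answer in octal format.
Convert 0x11FE (hexadecimal) → 1×4096 + 1×256 + 15×16 + 14 = 4606 (decimal)
Convert 0b1000101110111 (binary) → 4096 + 256 + 64 + 32 + 16 + 4 + 2 + 1 = 4471 (decimal)
Compute 4606 - 4471 = 135
Convert 135 (decimal) → 135 = 2×64 + 7 → 0o207 (octal)
0o207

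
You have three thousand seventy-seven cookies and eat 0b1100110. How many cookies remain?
Convert three thousand seventy-seven (English words) → 3×1000 + 77 = 3077 (decimal)
Convert 0b1100110 (binary) → 64 + 32 + 4 + 2 = 102 (decimal)
Compute 3077 - 102 = 2975
2975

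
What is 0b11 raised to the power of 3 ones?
Convert 0b11 (binary) → 2 + 1 = 3 (decimal)
Convert 3 ones (place-value notation) → 3 (decimal)
Compute 3 ^ 3 = 27
27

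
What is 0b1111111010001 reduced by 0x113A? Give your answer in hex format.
Convert 0b1111111010001 (binary) → 4096 + 2048 + 1024 + 512 + 256 + 128 + 64 + 16 + 1 = 8145 (decimal)
Convert 0x113A (hexadecimal) → 1×4096 + 1×256 + 3×16 + 10 = 4410 (decimal)
Compute 8145 - 4410 = 3735
Convert 3735 (decimal) → 3735 = 14×256 + 9×16 + 7 → 0xE97 (hexadecimal)
0xE97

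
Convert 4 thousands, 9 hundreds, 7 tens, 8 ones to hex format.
Convert 4 thousands, 9 hundreds, 7 tens, 8 ones (place-value notation) → 4×1000 + 9×100 + 7×10 + 8 = 4978 (decimal)
Convert 4978 (decimal) → 4978 = 1×4096 + 3×256 + 7×16 + 2 → 0x1372 (hexadecimal)
0x1372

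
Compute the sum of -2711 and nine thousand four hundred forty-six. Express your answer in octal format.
Convert nine thousand four hundred forty-six (English words) → 9×1000 + 4×100 + 46 = 9446 (decimal)
Compute -2711 + 9446 = 6735
Convert 6735 (decimal) → 6735 = 1×4096 + 5×512 + 1×64 + 1×8 + 7 → 0o15117 (octal)
0o15117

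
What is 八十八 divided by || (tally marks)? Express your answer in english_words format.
Convert 八十八 (Chinese numeral) → 8×10 + 8 = 88 (decimal)
Convert || (tally marks) → 2 (decimal)
Compute 88 ÷ 2 = 44
Convert 44 (decimal) → forty-four (English words)
forty-four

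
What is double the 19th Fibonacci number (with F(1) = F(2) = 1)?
The 19th Fibonacci number (with F(1) = F(2) = 1) = 4181
Compute 4181 × 2 = 8362
8362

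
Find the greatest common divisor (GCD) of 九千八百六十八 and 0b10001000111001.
Convert 九千八百六十八 (Chinese numeral) → 9×1000 + 8×100 + 6×10 + 8 = 9868 (decimal)
Convert 0b10001000111001 (binary) → 8192 + 512 + 32 + 16 + 8 + 1 = 8761 (decimal)
Compute gcd(9868, 8761) = 1
1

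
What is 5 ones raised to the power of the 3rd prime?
Convert 5 ones (place-value notation) → 5 (decimal)
Convert the 3rd prime (prime index) → 5 (decimal)
Compute 5 ^ 5 = 3125
3125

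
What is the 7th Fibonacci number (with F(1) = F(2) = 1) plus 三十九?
The 7th Fibonacci number (with F(1) = F(2) = 1): 1, 1, 2, 3, 5, 8, 13 → 13
Convert 三十九 (Chinese numeral) → 3×10 + 9 = 39 (decimal)
Compute 13 + 39 = 52
52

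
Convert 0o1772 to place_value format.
Convert 0o1772 (octal) → 1×512 + 7×64 + 7×8 + 2 = 1018 (decimal)
Convert 1018 (decimal) → 1018 = 1×1000 + 1×10 + 8 → 1 thousand, 1 ten, 8 ones (place-value notation)
1 thousand, 1 ten, 8 ones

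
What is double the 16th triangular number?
The 16th triangular number = 16×17/2 = 136
Compute 136 × 2 = 272
272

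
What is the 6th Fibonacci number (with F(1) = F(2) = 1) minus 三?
The 6th Fibonacci number (with F(1) = F(2) = 1): 1, 1, 2, 3, 5, 8 → 8
Convert 三 (Chinese numeral) → 3 (decimal)
Compute 8 - 3 = 5
5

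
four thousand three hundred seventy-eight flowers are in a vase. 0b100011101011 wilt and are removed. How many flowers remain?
Convert four thousand three hundred seventy-eight (English words) → 4×1000 + 3×100 + 78 = 4378 (decimal)
Convert 0b100011101011 (binary) → 2048 + 128 + 64 + 32 + 8 + 2 + 1 = 2283 (decimal)
Compute 4378 - 2283 = 2095
2095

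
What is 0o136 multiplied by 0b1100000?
Convert 0o136 (octal) → 1×64 + 3×8 + 6 = 94 (decimal)
Convert 0b1100000 (binary) → 64 + 32 = 96 (decimal)
Compute 94 × 96 = 9024
9024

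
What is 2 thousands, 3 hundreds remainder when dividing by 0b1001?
Convert 2 thousands, 3 hundreds (place-value notation) → 2×1000 + 3×100 = 2300 (decimal)
Convert 0b1001 (binary) → 8 + 1 = 9 (decimal)
Compute 2300 mod 9 = 5
5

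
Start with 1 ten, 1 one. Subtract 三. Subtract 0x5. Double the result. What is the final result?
Convert 1 ten, 1 one (place-value notation) → 1×10 + 1 = 11 (decimal)
Start: 11
Convert 三 (Chinese numeral) → 3 (decimal)
11 - 3 = 8
Convert 0x5 (hexadecimal) → 5 (decimal)
8 - 5 = 3
3 × 2 = 6
6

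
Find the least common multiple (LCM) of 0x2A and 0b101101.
Convert 0x2A (hexadecimal) → 2×16 + 10 = 42 (decimal)
Convert 0b101101 (binary) → 32 + 8 + 4 + 1 = 45 (decimal)
Compute lcm(42, 45) = 630
630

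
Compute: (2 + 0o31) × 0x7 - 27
Convert 0o31 (octal) → 3×8 + 1 = 25 (decimal)
Convert 0x7 (hexadecimal) → 7 (decimal)
Expression in decimal: (2 + 25) × 7 - 27
Parentheses first: 2 + 25 = 27
Multiply: 27 × 7 = 189
Subtract: 189 - 27 = 162
162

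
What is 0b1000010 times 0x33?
Convert 0b1000010 (binary) → 64 + 2 = 66 (decimal)
Convert 0x33 (hexadecimal) → 3×16 + 3 = 51 (decimal)
Compute 66 × 51 = 3366
3366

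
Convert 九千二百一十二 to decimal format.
Convert 九千二百一十二 (Chinese numeral) → 9×1000 + 2×100 + 1×10 + 2 = 9212 (decimal)
9212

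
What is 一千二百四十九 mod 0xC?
Convert 一千二百四十九 (Chinese numeral) → 1×1000 + 2×100 + 4×10 + 9 = 1249 (decimal)
Convert 0xC (hexadecimal) → 12 (decimal)
Compute 1249 mod 12 = 1
1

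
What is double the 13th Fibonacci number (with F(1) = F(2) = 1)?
The 13th Fibonacci number (with F(1) = F(2) = 1): 1, 1, 2, 3, 5, 8, 13, 21, 34, 55, 89, 144, 233 → 233
Compute 233 × 2 = 466
466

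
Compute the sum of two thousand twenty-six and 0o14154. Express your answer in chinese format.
Convert two thousand twenty-six (English words) → 2×1000 + 26 = 2026 (decimal)
Convert 0o14154 (octal) → 1×4096 + 4×512 + 1×64 + 5×8 + 4 = 6252 (decimal)
Compute 2026 + 6252 = 8278
Convert 8278 (decimal) → 8278 = 8×1000 + 2×100 + 7×10 + 8 → 八千二百七十八 (Chinese numeral)
八千二百七十八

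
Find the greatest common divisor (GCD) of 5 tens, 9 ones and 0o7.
Convert 5 tens, 9 ones (place-value notation) → 5×10 + 9 = 59 (decimal)
Convert 0o7 (octal) → 7 (decimal)
Compute gcd(59, 7) = 1
1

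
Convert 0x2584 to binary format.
Convert 0x2584 (hexadecimal) → 2×4096 + 5×256 + 8×16 + 4 = 9604 (decimal)
Convert 9604 (decimal) → 9604 = 8192 + 1024 + 256 + 128 + 4 → 0b10010110000100 (binary)
0b10010110000100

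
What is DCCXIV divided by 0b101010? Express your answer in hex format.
Convert DCCXIV (Roman numeral) → 500 + 100 + 100 + 10 + 4 = 714 (decimal)
Convert 0b101010 (binary) → 32 + 8 + 2 = 42 (decimal)
Compute 714 ÷ 42 = 17
Convert 17 (decimal) → 17 = 1×16 + 1 → 0x11 (hexadecimal)
0x11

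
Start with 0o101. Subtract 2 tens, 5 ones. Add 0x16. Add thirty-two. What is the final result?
Convert 0o101 (octal) → 1×64 + 1 = 65 (decimal)
Start: 65
Convert 2 tens, 5 ones (place-value notation) → 2×10 + 5 = 25 (decimal)
65 - 25 = 40
Convert 0x16 (hexadecimal) → 1×16 + 6 = 22 (decimal)
40 + 22 = 62
Convert thirty-two (English words) → 32 (decimal)
62 + 32 = 94
94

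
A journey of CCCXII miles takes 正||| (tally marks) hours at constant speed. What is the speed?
Convert CCCXII (Roman numeral) → 100 + 100 + 100 + 10 + 1 + 1 = 312 (decimal)
Convert 正||| (tally marks) → 5 + 3 = 8 (decimal)
Compute 312 ÷ 8 = 39
39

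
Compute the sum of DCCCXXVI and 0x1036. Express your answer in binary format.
Convert DCCCXXVI (Roman numeral) → 500 + 100 + 100 + 100 + 10 + 10 + 5 + 1 = 826 (decimal)
Convert 0x1036 (hexadecimal) → 1×4096 + 3×16 + 6 = 4150 (decimal)
Compute 826 + 4150 = 4976
Convert 4976 (decimal) → 4976 = 4096 + 512 + 256 + 64 + 32 + 16 → 0b1001101110000 (binary)
0b1001101110000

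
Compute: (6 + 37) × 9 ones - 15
Convert 9 ones (place-value notation) → 9 (decimal)
Expression in decimal: (6 + 37) × 9 - 15
Parentheses first: 6 + 37 = 43
Multiply: 43 × 9 = 387
Subtract: 387 - 15 = 372
372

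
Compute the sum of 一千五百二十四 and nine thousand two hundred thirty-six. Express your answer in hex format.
Convert 一千五百二十四 (Chinese numeral) → 1×1000 + 5×100 + 2×10 + 4 = 1524 (decimal)
Convert nine thousand two hundred thirty-six (English words) → 9×1000 + 2×100 + 36 = 9236 (decimal)
Compute 1524 + 9236 = 10760
Convert 10760 (decimal) → 10760 = 2×4096 + 10×256 + 8 → 0x2A08 (hexadecimal)
0x2A08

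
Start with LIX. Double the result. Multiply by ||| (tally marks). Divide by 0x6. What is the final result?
Convert LIX (Roman numeral) → 50 + 9 = 59 (decimal)
Start: 59
59 × 2 = 118
Convert ||| (tally marks) → 3 (decimal)
118 × 3 = 354
Convert 0x6 (hexadecimal) → 6 (decimal)
354 ÷ 6 = 59
59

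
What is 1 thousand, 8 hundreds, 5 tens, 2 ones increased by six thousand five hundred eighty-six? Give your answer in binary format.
Convert 1 thousand, 8 hundreds, 5 tens, 2 ones (place-value notation) → 1×1000 + 8×100 + 5×10 + 2 = 1852 (decimal)
Convert six thousand five hundred eighty-six (English words) → 6×1000 + 5×100 + 86 = 6586 (decimal)
Compute 1852 + 6586 = 8438
Convert 8438 (decimal) → 8438 = 8192 + 128 + 64 + 32 + 16 + 4 + 2 → 0b10000011110110 (binary)
0b10000011110110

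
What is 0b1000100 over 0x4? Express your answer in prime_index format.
Convert 0b1000100 (binary) → 64 + 4 = 68 (decimal)
Convert 0x4 (hexadecimal) → 4 (decimal)
Compute 68 ÷ 4 = 17
Convert 17 (decimal) → the 7th prime (prime index)
the 7th prime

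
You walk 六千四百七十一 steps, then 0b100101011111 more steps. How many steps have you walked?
Convert 六千四百七十一 (Chinese numeral) → 6×1000 + 4×100 + 7×10 + 1 = 6471 (decimal)
Convert 0b100101011111 (binary) → 2048 + 256 + 64 + 16 + 8 + 4 + 2 + 1 = 2399 (decimal)
Compute 6471 + 2399 = 8870
8870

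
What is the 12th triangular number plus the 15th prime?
The 12th triangular number = 12×13/2 = 78
Convert the 15th prime (prime index) → 47 (decimal)
Compute 78 + 47 = 125
125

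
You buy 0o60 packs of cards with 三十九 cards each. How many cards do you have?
Convert 三十九 (Chinese numeral) → 3×10 + 9 = 39 (decimal)
Convert 0o60 (octal) → 6×8 = 48 (decimal)
Compute 39 × 48 = 1872
1872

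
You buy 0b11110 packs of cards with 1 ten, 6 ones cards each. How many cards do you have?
Convert 1 ten, 6 ones (place-value notation) → 1×10 + 6 = 16 (decimal)
Convert 0b11110 (binary) → 16 + 8 + 4 + 2 = 30 (decimal)
Compute 16 × 30 = 480
480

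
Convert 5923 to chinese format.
Convert 5923 (decimal) → 5923 = 5×1000 + 9×100 + 2×10 + 3 → 五千九百二十三 (Chinese numeral)
五千九百二十三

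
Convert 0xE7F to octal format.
Convert 0xE7F (hexadecimal) → 14×256 + 7×16 + 15 = 3711 (decimal)
Convert 3711 (decimal) → 3711 = 7×512 + 1×64 + 7×8 + 7 → 0o7177 (octal)
0o7177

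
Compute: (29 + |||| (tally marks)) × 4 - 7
Convert |||| (tally marks) → 4 (decimal)
Expression in decimal: (29 + 4) × 4 - 7
Parentheses first: 29 + 4 = 33
Multiply: 33 × 4 = 132
Subtract: 132 - 7 = 125
125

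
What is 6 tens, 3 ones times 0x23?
Convert 6 tens, 3 ones (place-value notation) → 6×10 + 3 = 63 (decimal)
Convert 0x23 (hexadecimal) → 2×16 + 3 = 35 (decimal)
Compute 63 × 35 = 2205
2205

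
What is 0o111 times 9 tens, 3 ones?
Convert 0o111 (octal) → 1×64 + 1×8 + 1 = 73 (decimal)
Convert 9 tens, 3 ones (place-value notation) → 9×10 + 3 = 93 (decimal)
Compute 73 × 93 = 6789
6789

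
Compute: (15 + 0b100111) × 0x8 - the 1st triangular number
Convert 0b100111 (binary) → 32 + 4 + 2 + 1 = 39 (decimal)
Convert 0x8 (hexadecimal) → 8 (decimal)
Convert the 1st triangular number (triangular index) → 1×2/2 = 1 (decimal)
Expression in decimal: (15 + 39) × 8 - 1
Parentheses first: 15 + 39 = 54
Multiply: 54 × 8 = 432
Subtract: 432 - 1 = 431
431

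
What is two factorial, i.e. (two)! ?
Convert two (English words) → 2 (decimal)
Compute 2! = 2
2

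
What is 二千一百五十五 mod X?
Convert 二千一百五十五 (Chinese numeral) → 2×1000 + 1×100 + 5×10 + 5 = 2155 (decimal)
Convert X (Roman numeral) → 10 (decimal)
Compute 2155 mod 10 = 5
5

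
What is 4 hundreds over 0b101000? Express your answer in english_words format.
Convert 4 hundreds (place-value notation) → 4×100 = 400 (decimal)
Convert 0b101000 (binary) → 32 + 8 = 40 (decimal)
Compute 400 ÷ 40 = 10
Convert 10 (decimal) → ten (English words)
ten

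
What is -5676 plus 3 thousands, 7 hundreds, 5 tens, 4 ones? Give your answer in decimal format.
Convert 3 thousands, 7 hundreds, 5 tens, 4 ones (place-value notation) → 3×1000 + 7×100 + 5×10 + 4 = 3754 (decimal)
Compute -5676 + 3754 = -1922
-1922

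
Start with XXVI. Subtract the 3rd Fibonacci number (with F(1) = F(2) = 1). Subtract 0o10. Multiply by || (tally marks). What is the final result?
Convert XXVI (Roman numeral) → 10 + 10 + 5 + 1 = 26 (decimal)
Start: 26
Convert the 3rd Fibonacci number (with F(1) = F(2) = 1) (Fibonacci index) → 1, 1, 2 → 2 (decimal)
26 - 2 = 24
Convert 0o10 (octal) → 1×8 = 8 (decimal)
24 - 8 = 16
Convert || (tally marks) → 2 (decimal)
16 × 2 = 32
32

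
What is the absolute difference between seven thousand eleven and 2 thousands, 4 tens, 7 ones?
Convert seven thousand eleven (English words) → 7×1000 + 11 = 7011 (decimal)
Convert 2 thousands, 4 tens, 7 ones (place-value notation) → 2×1000 + 4×10 + 7 = 2047 (decimal)
Compute |7011 - 2047| = 4964
4964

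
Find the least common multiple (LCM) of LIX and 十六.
Convert LIX (Roman numeral) → 50 + 9 = 59 (decimal)
Convert 十六 (Chinese numeral) → 1×10 + 6 = 16 (decimal)
Compute lcm(59, 16) = 944
944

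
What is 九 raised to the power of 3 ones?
Convert 九 (Chinese numeral) → 9 (decimal)
Convert 3 ones (place-value notation) → 3 (decimal)
Compute 9 ^ 3 = 729
729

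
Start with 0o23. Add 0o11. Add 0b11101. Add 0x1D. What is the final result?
Convert 0o23 (octal) → 2×8 + 3 = 19 (decimal)
Start: 19
Convert 0o11 (octal) → 1×8 + 1 = 9 (decimal)
19 + 9 = 28
Convert 0b11101 (binary) → 16 + 8 + 4 + 1 = 29 (decimal)
28 + 29 = 57
Convert 0x1D (hexadecimal) → 1×16 + 13 = 29 (decimal)
57 + 29 = 86
86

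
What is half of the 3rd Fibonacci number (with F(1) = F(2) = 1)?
The 3rd Fibonacci number (with F(1) = F(2) = 1): 1, 1, 2 → 2
Compute 2 ÷ 2 = 1
1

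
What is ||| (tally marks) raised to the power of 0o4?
Convert ||| (tally marks) → 3 (decimal)
Convert 0o4 (octal) → 4 (decimal)
Compute 3 ^ 4 = 81
81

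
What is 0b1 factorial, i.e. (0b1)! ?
Convert 0b1 (binary) → 1 (decimal)
Compute 1! = 1
1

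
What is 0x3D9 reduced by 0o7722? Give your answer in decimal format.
Convert 0x3D9 (hexadecimal) → 3×256 + 13×16 + 9 = 985 (decimal)
Convert 0o7722 (octal) → 7×512 + 7×64 + 2×8 + 2 = 4050 (decimal)
Compute 985 - 4050 = -3065
-3065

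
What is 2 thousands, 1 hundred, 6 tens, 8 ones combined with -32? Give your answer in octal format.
Convert 2 thousands, 1 hundred, 6 tens, 8 ones (place-value notation) → 2×1000 + 1×100 + 6×10 + 8 = 2168 (decimal)
Compute 2168 + -32 = 2136
Convert 2136 (decimal) → 2136 = 4×512 + 1×64 + 3×8 → 0o4130 (octal)
0o4130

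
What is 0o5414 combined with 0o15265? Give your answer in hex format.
Convert 0o5414 (octal) → 5×512 + 4×64 + 1×8 + 4 = 2828 (decimal)
Convert 0o15265 (octal) → 1×4096 + 5×512 + 2×64 + 6×8 + 5 = 6837 (decimal)
Compute 2828 + 6837 = 9665
Convert 9665 (decimal) → 9665 = 2×4096 + 5×256 + 12×16 + 1 → 0x25C1 (hexadecimal)
0x25C1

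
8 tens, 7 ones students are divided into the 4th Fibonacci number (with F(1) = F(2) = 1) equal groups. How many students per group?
Convert 8 tens, 7 ones (place-value notation) → 8×10 + 7 = 87 (decimal)
Convert the 4th Fibonacci number (with F(1) = F(2) = 1) (Fibonacci index) → 1, 1, 2, 3 → 3 (decimal)
Compute 87 ÷ 3 = 29
29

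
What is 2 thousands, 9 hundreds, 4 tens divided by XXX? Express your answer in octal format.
Convert 2 thousands, 9 hundreds, 4 tens (place-value notation) → 2×1000 + 9×100 + 4×10 = 2940 (decimal)
Convert XXX (Roman numeral) → 10 + 10 + 10 = 30 (decimal)
Compute 2940 ÷ 30 = 98
Convert 98 (decimal) → 98 = 1×64 + 4×8 + 2 → 0o142 (octal)
0o142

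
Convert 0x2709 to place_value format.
Convert 0x2709 (hexadecimal) → 2×4096 + 7×256 + 9 = 9993 (decimal)
Convert 9993 (decimal) → 9993 = 9×1000 + 9×100 + 9×10 + 3 → 9 thousands, 9 hundreds, 9 tens, 3 ones (place-value notation)
9 thousands, 9 hundreds, 9 tens, 3 ones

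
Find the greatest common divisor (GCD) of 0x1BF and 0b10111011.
Convert 0x1BF (hexadecimal) → 1×256 + 11×16 + 15 = 447 (decimal)
Convert 0b10111011 (binary) → 128 + 32 + 16 + 8 + 2 + 1 = 187 (decimal)
Compute gcd(447, 187) = 1
1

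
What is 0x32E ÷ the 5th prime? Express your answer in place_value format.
Convert 0x32E (hexadecimal) → 3×256 + 2×16 + 14 = 814 (decimal)
Convert the 5th prime (prime index) → 11 (decimal)
Compute 814 ÷ 11 = 74
Convert 74 (decimal) → 74 = 7×10 + 4 → 7 tens, 4 ones (place-value notation)
7 tens, 4 ones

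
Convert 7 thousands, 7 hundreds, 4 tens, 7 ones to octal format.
Convert 7 thousands, 7 hundreds, 4 tens, 7 ones (place-value notation) → 7×1000 + 7×100 + 4×10 + 7 = 7747 (decimal)
Convert 7747 (decimal) → 7747 = 1×4096 + 7×512 + 1×64 + 3 → 0o17103 (octal)
0o17103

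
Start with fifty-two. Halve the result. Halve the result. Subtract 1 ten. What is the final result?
Convert fifty-two (English words) → 52 (decimal)
Start: 52
52 ÷ 2 = 26
26 ÷ 2 = 13
Convert 1 ten (place-value notation) → 1×10 = 10 (decimal)
13 - 10 = 3
3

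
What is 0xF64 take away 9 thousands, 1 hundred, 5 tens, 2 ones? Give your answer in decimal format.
Convert 0xF64 (hexadecimal) → 15×256 + 6×16 + 4 = 3940 (decimal)
Convert 9 thousands, 1 hundred, 5 tens, 2 ones (place-value notation) → 9×1000 + 1×100 + 5×10 + 2 = 9152 (decimal)
Compute 3940 - 9152 = -5212
-5212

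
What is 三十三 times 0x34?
Convert 三十三 (Chinese numeral) → 3×10 + 3 = 33 (decimal)
Convert 0x34 (hexadecimal) → 3×16 + 4 = 52 (decimal)
Compute 33 × 52 = 1716
1716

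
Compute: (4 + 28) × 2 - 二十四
Convert 二十四 (Chinese numeral) → 2×10 + 4 = 24 (decimal)
Expression in decimal: (4 + 28) × 2 - 24
Parentheses first: 4 + 28 = 32
Multiply: 32 × 2 = 64
Subtract: 64 - 24 = 40
40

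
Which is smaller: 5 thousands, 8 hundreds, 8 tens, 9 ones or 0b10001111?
Convert 5 thousands, 8 hundreds, 8 tens, 9 ones (place-value notation) → 5×1000 + 8×100 + 8×10 + 9 = 5889 (decimal)
Convert 0b10001111 (binary) → 128 + 8 + 4 + 2 + 1 = 143 (decimal)
Compare 5889 vs 143: smaller = 143
143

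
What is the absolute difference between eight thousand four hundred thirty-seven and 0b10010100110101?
Convert eight thousand four hundred thirty-seven (English words) → 8×1000 + 4×100 + 37 = 8437 (decimal)
Convert 0b10010100110101 (binary) → 8192 + 1024 + 256 + 32 + 16 + 4 + 1 = 9525 (decimal)
Compute |8437 - 9525| = 1088
1088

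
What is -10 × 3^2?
Convert 3^2 (power) → 9 (decimal)
Compute -10 × 9 = -90
-90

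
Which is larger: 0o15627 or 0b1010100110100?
Convert 0o15627 (octal) → 1×4096 + 5×512 + 6×64 + 2×8 + 7 = 7063 (decimal)
Convert 0b1010100110100 (binary) → 4096 + 1024 + 256 + 32 + 16 + 4 = 5428 (decimal)
Compare 7063 vs 5428: larger = 7063
7063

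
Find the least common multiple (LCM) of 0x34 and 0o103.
Convert 0x34 (hexadecimal) → 3×16 + 4 = 52 (decimal)
Convert 0o103 (octal) → 1×64 + 3 = 67 (decimal)
Compute lcm(52, 67) = 3484
3484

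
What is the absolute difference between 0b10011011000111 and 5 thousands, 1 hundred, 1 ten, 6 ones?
Convert 0b10011011000111 (binary) → 8192 + 1024 + 512 + 128 + 64 + 4 + 2 + 1 = 9927 (decimal)
Convert 5 thousands, 1 hundred, 1 ten, 6 ones (place-value notation) → 5×1000 + 1×100 + 1×10 + 6 = 5116 (decimal)
Compute |9927 - 5116| = 4811
4811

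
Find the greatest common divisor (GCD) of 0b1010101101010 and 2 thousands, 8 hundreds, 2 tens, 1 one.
Convert 0b1010101101010 (binary) → 4096 + 1024 + 256 + 64 + 32 + 8 + 2 = 5482 (decimal)
Convert 2 thousands, 8 hundreds, 2 tens, 1 one (place-value notation) → 2×1000 + 8×100 + 2×10 + 1 = 2821 (decimal)
Compute gcd(5482, 2821) = 1
1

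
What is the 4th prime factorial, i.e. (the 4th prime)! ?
Convert the 4th prime (prime index) → 7 (decimal)
Compute 7! = 5040
5040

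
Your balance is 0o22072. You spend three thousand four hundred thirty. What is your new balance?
Convert 0o22072 (octal) → 2×4096 + 2×512 + 7×8 + 2 = 9274 (decimal)
Convert three thousand four hundred thirty (English words) → 3×1000 + 4×100 + 30 = 3430 (decimal)
Compute 9274 - 3430 = 5844
5844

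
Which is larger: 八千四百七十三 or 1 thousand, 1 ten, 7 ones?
Convert 八千四百七十三 (Chinese numeral) → 8×1000 + 4×100 + 7×10 + 3 = 8473 (decimal)
Convert 1 thousand, 1 ten, 7 ones (place-value notation) → 1×1000 + 1×10 + 7 = 1017 (decimal)
Compare 8473 vs 1017: larger = 8473
8473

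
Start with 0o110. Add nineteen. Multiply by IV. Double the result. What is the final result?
Convert 0o110 (octal) → 1×64 + 1×8 = 72 (decimal)
Start: 72
Convert nineteen (English words) → 19 (decimal)
72 + 19 = 91
Convert IV (Roman numeral) → 4 (decimal)
91 × 4 = 364
364 × 2 = 728
728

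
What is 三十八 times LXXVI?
Convert 三十八 (Chinese numeral) → 3×10 + 8 = 38 (decimal)
Convert LXXVI (Roman numeral) → 50 + 10 + 10 + 5 + 1 = 76 (decimal)
Compute 38 × 76 = 2888
2888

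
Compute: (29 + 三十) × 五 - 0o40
Convert 三十 (Chinese numeral) → 3×10 = 30 (decimal)
Convert 五 (Chinese numeral) → 5 (decimal)
Convert 0o40 (octal) → 4×8 = 32 (decimal)
Expression in decimal: (29 + 30) × 5 - 32
Parentheses first: 29 + 30 = 59
Multiply: 59 × 5 = 295
Subtract: 295 - 32 = 263
263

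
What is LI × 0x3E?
Convert LI (Roman numeral) → 50 + 1 = 51 (decimal)
Convert 0x3E (hexadecimal) → 3×16 + 14 = 62 (decimal)
Compute 51 × 62 = 3162
3162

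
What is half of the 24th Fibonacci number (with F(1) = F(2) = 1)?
The 24th Fibonacci number (with F(1) = F(2) = 1) = 46368
Compute 46368 ÷ 2 = 23184
23184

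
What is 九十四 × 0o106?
Convert 九十四 (Chinese numeral) → 9×10 + 4 = 94 (decimal)
Convert 0o106 (octal) → 1×64 + 6 = 70 (decimal)
Compute 94 × 70 = 6580
6580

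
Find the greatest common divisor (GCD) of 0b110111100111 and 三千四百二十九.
Convert 0b110111100111 (binary) → 2048 + 1024 + 256 + 128 + 64 + 32 + 4 + 2 + 1 = 3559 (decimal)
Convert 三千四百二十九 (Chinese numeral) → 3×1000 + 4×100 + 2×10 + 9 = 3429 (decimal)
Compute gcd(3559, 3429) = 1
1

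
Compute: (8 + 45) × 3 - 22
Parentheses first: 8 + 45 = 53
Multiply: 53 × 3 = 159
Subtract: 159 - 22 = 137
137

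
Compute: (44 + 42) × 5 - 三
Convert 三 (Chinese numeral) → 3 (decimal)
Expression in decimal: (44 + 42) × 5 - 3
Parentheses first: 44 + 42 = 86
Multiply: 86 × 5 = 430
Subtract: 430 - 3 = 427
427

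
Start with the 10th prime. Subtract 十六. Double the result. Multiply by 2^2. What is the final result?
Convert the 10th prime (prime index) → 29 (decimal)
Start: 29
Convert 十六 (Chinese numeral) → 1×10 + 6 = 16 (decimal)
29 - 16 = 13
13 × 2 = 26
Convert 2^2 (power) → 4 (decimal)
26 × 4 = 104
104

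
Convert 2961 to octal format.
Convert 2961 (decimal) → 2961 = 5×512 + 6×64 + 2×8 + 1 → 0o5621 (octal)
0o5621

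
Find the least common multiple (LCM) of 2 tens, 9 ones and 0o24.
Convert 2 tens, 9 ones (place-value notation) → 2×10 + 9 = 29 (decimal)
Convert 0o24 (octal) → 2×8 + 4 = 20 (decimal)
Compute lcm(29, 20) = 580
580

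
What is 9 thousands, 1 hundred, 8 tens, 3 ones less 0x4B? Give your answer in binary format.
Convert 9 thousands, 1 hundred, 8 tens, 3 ones (place-value notation) → 9×1000 + 1×100 + 8×10 + 3 = 9183 (decimal)
Convert 0x4B (hexadecimal) → 4×16 + 11 = 75 (decimal)
Compute 9183 - 75 = 9108
Convert 9108 (decimal) → 9108 = 8192 + 512 + 256 + 128 + 16 + 4 → 0b10001110010100 (binary)
0b10001110010100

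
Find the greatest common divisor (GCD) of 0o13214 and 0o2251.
Convert 0o13214 (octal) → 1×4096 + 3×512 + 2×64 + 1×8 + 4 = 5772 (decimal)
Convert 0o2251 (octal) → 2×512 + 2×64 + 5×8 + 1 = 1193 (decimal)
Compute gcd(5772, 1193) = 1
1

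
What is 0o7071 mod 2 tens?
Convert 0o7071 (octal) → 7×512 + 7×8 + 1 = 3641 (decimal)
Convert 2 tens (place-value notation) → 2×10 = 20 (decimal)
Compute 3641 mod 20 = 1
1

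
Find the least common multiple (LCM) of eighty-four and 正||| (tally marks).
Convert eighty-four (English words) → 84 (decimal)
Convert 正||| (tally marks) → 5 + 3 = 8 (decimal)
Compute lcm(84, 8) = 168
168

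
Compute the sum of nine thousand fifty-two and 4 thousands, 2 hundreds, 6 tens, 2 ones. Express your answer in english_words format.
Convert nine thousand fifty-two (English words) → 9×1000 + 52 = 9052 (decimal)
Convert 4 thousands, 2 hundreds, 6 tens, 2 ones (place-value notation) → 4×1000 + 2×100 + 6×10 + 2 = 4262 (decimal)
Compute 9052 + 4262 = 13314
Convert 13314 (decimal) → 13314 = 13×1000 + 3×100 + 14 → thirteen thousand three hundred fourteen (English words)
thirteen thousand three hundred fourteen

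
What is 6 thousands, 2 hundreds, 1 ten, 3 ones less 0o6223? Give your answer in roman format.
Convert 6 thousands, 2 hundreds, 1 ten, 3 ones (place-value notation) → 6×1000 + 2×100 + 1×10 + 3 = 6213 (decimal)
Convert 0o6223 (octal) → 6×512 + 2×64 + 2×8 + 3 = 3219 (decimal)
Compute 6213 - 3219 = 2994
Convert 2994 (decimal) → 2994 = 1000 + 1000 + 900 + 90 + 4 → MMCMXCIV (Roman numeral)
MMCMXCIV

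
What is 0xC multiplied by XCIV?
Convert 0xC (hexadecimal) → 12 (decimal)
Convert XCIV (Roman numeral) → 90 + 4 = 94 (decimal)
Compute 12 × 94 = 1128
1128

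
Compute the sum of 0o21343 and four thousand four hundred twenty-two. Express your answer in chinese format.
Convert 0o21343 (octal) → 2×4096 + 1×512 + 3×64 + 4×8 + 3 = 8931 (decimal)
Convert four thousand four hundred twenty-two (English words) → 4×1000 + 4×100 + 22 = 4422 (decimal)
Compute 8931 + 4422 = 13353
Convert 13353 (decimal) → 13353 = 1×10000 + 3×1000 + 3×100 + 5×10 + 3 → 一万三千三百五十三 (Chinese numeral)
一万三千三百五十三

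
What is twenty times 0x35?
Convert twenty (English words) → 20 (decimal)
Convert 0x35 (hexadecimal) → 3×16 + 5 = 53 (decimal)
Compute 20 × 53 = 1060
1060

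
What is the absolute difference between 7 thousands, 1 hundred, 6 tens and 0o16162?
Convert 7 thousands, 1 hundred, 6 tens (place-value notation) → 7×1000 + 1×100 + 6×10 = 7160 (decimal)
Convert 0o16162 (octal) → 1×4096 + 6×512 + 1×64 + 6×8 + 2 = 7282 (decimal)
Compute |7160 - 7282| = 122
122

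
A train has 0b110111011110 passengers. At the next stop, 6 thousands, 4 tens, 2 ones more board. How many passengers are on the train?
Convert 0b110111011110 (binary) → 2048 + 1024 + 256 + 128 + 64 + 16 + 8 + 4 + 2 = 3550 (decimal)
Convert 6 thousands, 4 tens, 2 ones (place-value notation) → 6×1000 + 4×10 + 2 = 6042 (decimal)
Compute 3550 + 6042 = 9592
9592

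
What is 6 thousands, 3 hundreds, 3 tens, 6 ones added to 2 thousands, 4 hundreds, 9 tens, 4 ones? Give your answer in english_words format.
Convert 6 thousands, 3 hundreds, 3 tens, 6 ones (place-value notation) → 6×1000 + 3×100 + 3×10 + 6 = 6336 (decimal)
Convert 2 thousands, 4 hundreds, 9 tens, 4 ones (place-value notation) → 2×1000 + 4×100 + 9×10 + 4 = 2494 (decimal)
Compute 6336 + 2494 = 8830
Convert 8830 (decimal) → 8830 = 8×1000 + 8×100 + 30 → eight thousand eight hundred thirty (English words)
eight thousand eight hundred thirty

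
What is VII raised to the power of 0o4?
Convert VII (Roman numeral) → 5 + 1 + 1 = 7 (decimal)
Convert 0o4 (octal) → 4 (decimal)
Compute 7 ^ 4 = 2401
2401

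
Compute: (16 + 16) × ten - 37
Convert ten (English words) → 10 (decimal)
Expression in decimal: (16 + 16) × 10 - 37
Parentheses first: 16 + 16 = 32
Multiply: 32 × 10 = 320
Subtract: 320 - 37 = 283
283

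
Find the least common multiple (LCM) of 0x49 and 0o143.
Convert 0x49 (hexadecimal) → 4×16 + 9 = 73 (decimal)
Convert 0o143 (octal) → 1×64 + 4×8 + 3 = 99 (decimal)
Compute lcm(73, 99) = 7227
7227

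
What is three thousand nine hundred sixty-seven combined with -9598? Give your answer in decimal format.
Convert three thousand nine hundred sixty-seven (English words) → 3×1000 + 9×100 + 67 = 3967 (decimal)
Compute 3967 + -9598 = -5631
-5631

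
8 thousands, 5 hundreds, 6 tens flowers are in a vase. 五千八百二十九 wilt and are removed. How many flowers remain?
Convert 8 thousands, 5 hundreds, 6 tens (place-value notation) → 8×1000 + 5×100 + 6×10 = 8560 (decimal)
Convert 五千八百二十九 (Chinese numeral) → 5×1000 + 8×100 + 2×10 + 9 = 5829 (decimal)
Compute 8560 - 5829 = 2731
2731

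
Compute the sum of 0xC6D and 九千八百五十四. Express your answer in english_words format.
Convert 0xC6D (hexadecimal) → 12×256 + 6×16 + 13 = 3181 (decimal)
Convert 九千八百五十四 (Chinese numeral) → 9×1000 + 8×100 + 5×10 + 4 = 9854 (decimal)
Compute 3181 + 9854 = 13035
Convert 13035 (decimal) → 13035 = 13×1000 + 35 → thirteen thousand thirty-five (English words)
thirteen thousand thirty-five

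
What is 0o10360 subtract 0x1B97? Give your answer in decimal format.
Convert 0o10360 (octal) → 1×4096 + 3×64 + 6×8 = 4336 (decimal)
Convert 0x1B97 (hexadecimal) → 1×4096 + 11×256 + 9×16 + 7 = 7063 (decimal)
Compute 4336 - 7063 = -2727
-2727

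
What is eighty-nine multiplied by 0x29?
Convert eighty-nine (English words) → 89 (decimal)
Convert 0x29 (hexadecimal) → 2×16 + 9 = 41 (decimal)
Compute 89 × 41 = 3649
3649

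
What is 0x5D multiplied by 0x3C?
Convert 0x5D (hexadecimal) → 5×16 + 13 = 93 (decimal)
Convert 0x3C (hexadecimal) → 3×16 + 12 = 60 (decimal)
Compute 93 × 60 = 5580
5580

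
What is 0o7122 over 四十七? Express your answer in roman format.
Convert 0o7122 (octal) → 7×512 + 1×64 + 2×8 + 2 = 3666 (decimal)
Convert 四十七 (Chinese numeral) → 4×10 + 7 = 47 (decimal)
Compute 3666 ÷ 47 = 78
Convert 78 (decimal) → 78 = 50 + 10 + 10 + 5 + 1 + 1 + 1 → LXXVIII (Roman numeral)
LXXVIII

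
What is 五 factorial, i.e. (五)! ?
Convert 五 (Chinese numeral) → 5 (decimal)
Compute 5! = 120
120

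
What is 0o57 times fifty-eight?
Convert 0o57 (octal) → 5×8 + 7 = 47 (decimal)
Convert fifty-eight (English words) → 58 (decimal)
Compute 47 × 58 = 2726
2726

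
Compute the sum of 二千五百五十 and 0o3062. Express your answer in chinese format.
Convert 二千五百五十 (Chinese numeral) → 2×1000 + 5×100 + 5×10 = 2550 (decimal)
Convert 0o3062 (octal) → 3×512 + 6×8 + 2 = 1586 (decimal)
Compute 2550 + 1586 = 4136
Convert 4136 (decimal) → 4136 = 4×1000 + 1×100 + 3×10 + 6 → 四千一百三十六 (Chinese numeral)
四千一百三十六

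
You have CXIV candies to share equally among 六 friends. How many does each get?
Convert CXIV (Roman numeral) → 100 + 10 + 4 = 114 (decimal)
Convert 六 (Chinese numeral) → 6 (decimal)
Compute 114 ÷ 6 = 19
19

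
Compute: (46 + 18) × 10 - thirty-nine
Convert thirty-nine (English words) → 39 (decimal)
Expression in decimal: (46 + 18) × 10 - 39
Parentheses first: 46 + 18 = 64
Multiply: 64 × 10 = 640
Subtract: 640 - 39 = 601
601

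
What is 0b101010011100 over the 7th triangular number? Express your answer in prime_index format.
Convert 0b101010011100 (binary) → 2048 + 512 + 128 + 16 + 8 + 4 = 2716 (decimal)
Convert the 7th triangular number (triangular index) → 7×8/2 = 28 (decimal)
Compute 2716 ÷ 28 = 97
Convert 97 (decimal) → the 25th prime (prime index)
the 25th prime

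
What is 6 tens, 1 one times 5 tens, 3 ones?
Convert 6 tens, 1 one (place-value notation) → 6×10 + 1 = 61 (decimal)
Convert 5 tens, 3 ones (place-value notation) → 5×10 + 3 = 53 (decimal)
Compute 61 × 53 = 3233
3233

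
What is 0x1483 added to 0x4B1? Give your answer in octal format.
Convert 0x1483 (hexadecimal) → 1×4096 + 4×256 + 8×16 + 3 = 5251 (decimal)
Convert 0x4B1 (hexadecimal) → 4×256 + 11×16 + 1 = 1201 (decimal)
Compute 5251 + 1201 = 6452
Convert 6452 (decimal) → 6452 = 1×4096 + 4×512 + 4×64 + 6×8 + 4 → 0o14464 (octal)
0o14464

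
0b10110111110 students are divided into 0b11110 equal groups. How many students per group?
Convert 0b10110111110 (binary) → 1024 + 256 + 128 + 32 + 16 + 8 + 4 + 2 = 1470 (decimal)
Convert 0b11110 (binary) → 16 + 8 + 4 + 2 = 30 (decimal)
Compute 1470 ÷ 30 = 49
49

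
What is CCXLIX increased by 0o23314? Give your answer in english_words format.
Convert CCXLIX (Roman numeral) → 100 + 100 + 40 + 9 = 249 (decimal)
Convert 0o23314 (octal) → 2×4096 + 3×512 + 3×64 + 1×8 + 4 = 9932 (decimal)
Compute 249 + 9932 = 10181
Convert 10181 (decimal) → 10181 = 10×1000 + 1×100 + 81 → ten thousand one hundred eighty-one (English words)
ten thousand one hundred eighty-one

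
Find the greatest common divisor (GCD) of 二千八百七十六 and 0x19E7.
Convert 二千八百七十六 (Chinese numeral) → 2×1000 + 8×100 + 7×10 + 6 = 2876 (decimal)
Convert 0x19E7 (hexadecimal) → 1×4096 + 9×256 + 14×16 + 7 = 6631 (decimal)
Compute gcd(2876, 6631) = 1
1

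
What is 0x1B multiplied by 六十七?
Convert 0x1B (hexadecimal) → 1×16 + 11 = 27 (decimal)
Convert 六十七 (Chinese numeral) → 6×10 + 7 = 67 (decimal)
Compute 27 × 67 = 1809
1809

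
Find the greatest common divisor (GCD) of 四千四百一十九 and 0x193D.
Convert 四千四百一十九 (Chinese numeral) → 4×1000 + 4×100 + 1×10 + 9 = 4419 (decimal)
Convert 0x193D (hexadecimal) → 1×4096 + 9×256 + 3×16 + 13 = 6461 (decimal)
Compute gcd(4419, 6461) = 1
1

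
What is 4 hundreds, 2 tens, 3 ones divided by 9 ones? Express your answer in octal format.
Convert 4 hundreds, 2 tens, 3 ones (place-value notation) → 4×100 + 2×10 + 3 = 423 (decimal)
Convert 9 ones (place-value notation) → 9 (decimal)
Compute 423 ÷ 9 = 47
Convert 47 (decimal) → 47 = 5×8 + 7 → 0o57 (octal)
0o57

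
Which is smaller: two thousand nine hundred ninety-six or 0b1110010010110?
Convert two thousand nine hundred ninety-six (English words) → 2×1000 + 9×100 + 96 = 2996 (decimal)
Convert 0b1110010010110 (binary) → 4096 + 2048 + 1024 + 128 + 16 + 4 + 2 = 7318 (decimal)
Compare 2996 vs 7318: smaller = 2996
2996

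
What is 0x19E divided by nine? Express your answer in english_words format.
Convert 0x19E (hexadecimal) → 1×256 + 9×16 + 14 = 414 (decimal)
Convert nine (English words) → 9 (decimal)
Compute 414 ÷ 9 = 46
Convert 46 (decimal) → forty-six (English words)
forty-six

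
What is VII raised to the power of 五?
Convert VII (Roman numeral) → 5 + 1 + 1 = 7 (decimal)
Convert 五 (Chinese numeral) → 5 (decimal)
Compute 7 ^ 5 = 16807
16807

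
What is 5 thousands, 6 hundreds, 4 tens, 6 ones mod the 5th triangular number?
Convert 5 thousands, 6 hundreds, 4 tens, 6 ones (place-value notation) → 5×1000 + 6×100 + 4×10 + 6 = 5646 (decimal)
Convert the 5th triangular number (triangular index) → 5×6/2 = 15 (decimal)
Compute 5646 mod 15 = 6
6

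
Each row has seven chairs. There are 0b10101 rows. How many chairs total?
Convert seven (English words) → 7 (decimal)
Convert 0b10101 (binary) → 16 + 4 + 1 = 21 (decimal)
Compute 7 × 21 = 147
147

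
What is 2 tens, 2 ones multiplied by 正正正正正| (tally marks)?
Convert 2 tens, 2 ones (place-value notation) → 2×10 + 2 = 22 (decimal)
Convert 正正正正正| (tally marks) → 5 + 5 + 5 + 5 + 5 + 1 = 26 (decimal)
Compute 22 × 26 = 572
572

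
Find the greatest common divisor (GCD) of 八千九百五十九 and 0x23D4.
Convert 八千九百五十九 (Chinese numeral) → 8×1000 + 9×100 + 5×10 + 9 = 8959 (decimal)
Convert 0x23D4 (hexadecimal) → 2×4096 + 3×256 + 13×16 + 4 = 9172 (decimal)
Compute gcd(8959, 9172) = 1
1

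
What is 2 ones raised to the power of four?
Convert 2 ones (place-value notation) → 2 (decimal)
Convert four (English words) → 4 (decimal)
Compute 2 ^ 4 = 16
16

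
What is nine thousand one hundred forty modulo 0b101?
Convert nine thousand one hundred forty (English words) → 9×1000 + 1×100 + 40 = 9140 (decimal)
Convert 0b101 (binary) → 4 + 1 = 5 (decimal)
Compute 9140 mod 5 = 0
0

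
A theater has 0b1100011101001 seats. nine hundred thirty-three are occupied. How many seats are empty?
Convert 0b1100011101001 (binary) → 4096 + 2048 + 128 + 64 + 32 + 8 + 1 = 6377 (decimal)
Convert nine hundred thirty-three (English words) → 9×100 + 33 = 933 (decimal)
Compute 6377 - 933 = 5444
5444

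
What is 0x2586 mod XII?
Convert 0x2586 (hexadecimal) → 2×4096 + 5×256 + 8×16 + 6 = 9606 (decimal)
Convert XII (Roman numeral) → 10 + 1 + 1 = 12 (decimal)
Compute 9606 mod 12 = 6
6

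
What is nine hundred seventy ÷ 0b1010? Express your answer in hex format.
Convert nine hundred seventy (English words) → 9×100 + 70 = 970 (decimal)
Convert 0b1010 (binary) → 8 + 2 = 10 (decimal)
Compute 970 ÷ 10 = 97
Convert 97 (decimal) → 97 = 6×16 + 1 → 0x61 (hexadecimal)
0x61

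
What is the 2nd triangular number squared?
The 2nd triangular number = 2×3/2 = 3
Compute 3² = 3 × 3 = 9
9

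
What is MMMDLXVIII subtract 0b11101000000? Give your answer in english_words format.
Convert MMMDLXVIII (Roman numeral) → 1000 + 1000 + 1000 + 500 + 50 + 10 + 5 + 1 + 1 + 1 = 3568 (decimal)
Convert 0b11101000000 (binary) → 1024 + 512 + 256 + 64 = 1856 (decimal)
Compute 3568 - 1856 = 1712
Convert 1712 (decimal) → 1712 = 1×1000 + 7×100 + 12 → one thousand seven hundred twelve (English words)
one thousand seven hundred twelve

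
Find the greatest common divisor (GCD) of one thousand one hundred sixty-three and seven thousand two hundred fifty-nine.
Convert one thousand one hundred sixty-three (English words) → 1×1000 + 1×100 + 63 = 1163 (decimal)
Convert seven thousand two hundred fifty-nine (English words) → 7×1000 + 2×100 + 59 = 7259 (decimal)
Compute gcd(1163, 7259) = 1
1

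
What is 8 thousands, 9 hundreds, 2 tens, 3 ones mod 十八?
Convert 8 thousands, 9 hundreds, 2 tens, 3 ones (place-value notation) → 8×1000 + 9×100 + 2×10 + 3 = 8923 (decimal)
Convert 十八 (Chinese numeral) → 1×10 + 8 = 18 (decimal)
Compute 8923 mod 18 = 13
13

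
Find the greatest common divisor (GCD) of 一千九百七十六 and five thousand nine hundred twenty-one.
Convert 一千九百七十六 (Chinese numeral) → 1×1000 + 9×100 + 7×10 + 6 = 1976 (decimal)
Convert five thousand nine hundred twenty-one (English words) → 5×1000 + 9×100 + 21 = 5921 (decimal)
Compute gcd(1976, 5921) = 1
1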